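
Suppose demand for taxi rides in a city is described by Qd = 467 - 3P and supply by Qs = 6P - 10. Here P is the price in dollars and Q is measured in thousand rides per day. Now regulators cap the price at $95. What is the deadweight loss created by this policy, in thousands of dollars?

0

Equilibrium: 467 - 3P = 6P - 10, so 477 = 9P and P* = 53, Q* = 308.
The ceiling of 95 is above the equilibrium price 53, so it is not binding; the market clears at P* = 53, Q* = 308.
Since the control does not bind, no trades are prevented and deadweight loss is zero.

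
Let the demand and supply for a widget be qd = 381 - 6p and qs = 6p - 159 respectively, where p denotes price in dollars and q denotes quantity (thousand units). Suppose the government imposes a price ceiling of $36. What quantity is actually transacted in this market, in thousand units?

In a free market, 381 - 6p = 6p - 159 gives the equilibrium p* = 45, q* = 111.
Since 36 < 45, the ceiling is binding.
At p = 36: qd = 381 - 6·36 = 165 and qs = 6·36 - 159 = 57.
The quantity actually transacted is the short side, supply: 57.

57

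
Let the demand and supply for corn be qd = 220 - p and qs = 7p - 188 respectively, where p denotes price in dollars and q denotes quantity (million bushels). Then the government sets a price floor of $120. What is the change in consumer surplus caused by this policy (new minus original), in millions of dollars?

-9280.5

Without the control the market clears where 220 - p = 7p - 188, i.e. p* = 51 and q* = 169.
Since 120 > 51, the floor is binding.
At p = 120: qd = 220 - 120 = 100 and qs = 7·120 - 188 = 652.
Consumer surplus without the control is ½ · (220 - 51) · 169 = 14280.5.
With the floor, consumers buy 100 units at 120, so CS = ½ · (220 - 120) · 100 = 5000.
Change in consumer surplus = 5000 - 14280.5 = -9280.5.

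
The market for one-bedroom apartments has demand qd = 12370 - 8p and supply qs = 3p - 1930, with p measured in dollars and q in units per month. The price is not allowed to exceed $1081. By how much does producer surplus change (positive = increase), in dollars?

Setting quantity demanded equal to quantity supplied, 12370 - 8p = 3p - 1930, gives p* = 1300 and q* = 1970.
Since 1081 < 1300, the ceiling is binding.
At p = 1081: qd = 12370 - 8·1081 = 3722 and qs = 3·1081 - 1930 = 1313.
Producer surplus without the control is ½ · (1300 - 1930/3) · 1970 = 1940450/3.
With the ceiling, producers sell 1313 units at 1081, so PS = ½ · (1081 - 1930/3) · 1313 = 1723969/6.
Change in producer surplus = 1723969/6 - 1940450/3 = -359488.5.

-359488.5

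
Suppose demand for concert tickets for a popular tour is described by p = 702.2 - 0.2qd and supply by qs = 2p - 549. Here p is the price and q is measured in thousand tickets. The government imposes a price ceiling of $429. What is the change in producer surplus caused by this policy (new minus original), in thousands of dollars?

-69460

Rearranging demand gives qd = 3511 - 5p. Setting quantity demanded equal to quantity supplied, 3511 - 5p = 2p - 549, gives p* = 580 and q* = 611.
Since 429 < 580, the ceiling is binding.
At p = 429: qd = 3511 - 5·429 = 1366 and qs = 2·429 - 549 = 309.
Producer surplus without the control is ½ · (580 - 274.5) · 611 = 93330.25.
With the ceiling, producers sell 309 units at 429, so PS = ½ · (429 - 274.5) · 309 = 23870.25.
Change in producer surplus = 23870.25 - 93330.25 = -69460.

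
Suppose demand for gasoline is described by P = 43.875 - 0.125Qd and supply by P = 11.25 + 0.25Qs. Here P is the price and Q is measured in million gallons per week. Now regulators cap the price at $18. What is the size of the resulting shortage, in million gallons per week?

Rearranging demand gives Qd = 351 - 8P; rearranging supply gives Qs = 4P - 45. In a free market, 351 - 8P = 4P - 45 gives the equilibrium P* = 33, Q* = 87.
The ceiling of 18 is below the equilibrium price 33, so it binds.
At P = 18: Qd = 351 - 8·18 = 207 and Qs = 4·18 - 45 = 27.
Shortage = Qd - Qs = 207 - 27 = 180.

180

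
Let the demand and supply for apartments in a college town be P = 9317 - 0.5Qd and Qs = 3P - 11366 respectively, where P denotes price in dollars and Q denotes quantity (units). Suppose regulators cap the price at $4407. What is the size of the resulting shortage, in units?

7965

Rearranging demand gives Qd = 18634 - 2P. Without the control the market clears where 18634 - 2P = 3P - 11366, i.e. P* = 6000 and Q* = 6634.
The ceiling of 4407 is below the equilibrium price 6000, so it binds.
At P = 4407: Qd = 18634 - 2·4407 = 9820 and Qs = 3·4407 - 11366 = 1855.
Shortage = Qd - Qs = 9820 - 1855 = 7965.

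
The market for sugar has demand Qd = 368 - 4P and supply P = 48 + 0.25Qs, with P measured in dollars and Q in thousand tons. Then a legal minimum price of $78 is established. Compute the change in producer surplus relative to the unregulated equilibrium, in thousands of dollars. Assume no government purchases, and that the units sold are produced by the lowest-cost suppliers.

Rearranging supply gives Qs = 4P - 192. Without the control the market clears where 368 - 4P = 4P - 192, i.e. P* = 70 and Q* = 88.
Since 78 > 70, the floor is binding.
At P = 78: Qd = 368 - 4·78 = 56 and Qs = 4·78 - 192 = 120.
Producer surplus without the control is ½ · (70 - 48) · 88 = 968.
With the floor, 56 units are sold at 78. The supply price at Q = 56 is 62, so PS = ½ · [(78 - 48) + (78 - 62)] · 56 = 1288.
Change in producer surplus = 1288 - 968 = 320.

320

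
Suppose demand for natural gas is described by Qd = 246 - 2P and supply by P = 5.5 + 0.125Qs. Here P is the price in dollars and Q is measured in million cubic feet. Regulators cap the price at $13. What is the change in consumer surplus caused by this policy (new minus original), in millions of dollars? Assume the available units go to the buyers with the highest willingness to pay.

-3136

Rearranging supply gives Qs = 8P - 44. In a free market, 246 - 2P = 8P - 44 gives the equilibrium P* = 29, Q* = 188.
Because the ceiling (13) lies below the market-clearing price, it is binding.
At P = 13: Qd = 246 - 2·13 = 220 and Qs = 8·13 - 44 = 60.
Consumer surplus without the control is ½ · (123 - 29) · 188 = 8836.
With the ceiling, 60 units are sold at 13 (assume they go to the highest-value buyers). The demand price at Q = 60 is 93, so CS = ½ · [(123 - 13) + (93 - 13)] · 60 = 5700.
Change in consumer surplus = 5700 - 8836 = -3136.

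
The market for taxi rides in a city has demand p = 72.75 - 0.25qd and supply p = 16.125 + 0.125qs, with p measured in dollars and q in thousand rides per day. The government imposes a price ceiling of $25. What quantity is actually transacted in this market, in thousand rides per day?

Rearranging demand gives qd = 291 - 4p; rearranging supply gives qs = 8p - 129. Equilibrium: 291 - 4p = 8p - 129, so 420 = 12p and p* = 35, q* = 151.
Since 25 < 35, the ceiling is binding.
At p = 25: qd = 291 - 4·25 = 191 and qs = 8·25 - 129 = 71.
The quantity actually transacted is the short side, supply: 71.

71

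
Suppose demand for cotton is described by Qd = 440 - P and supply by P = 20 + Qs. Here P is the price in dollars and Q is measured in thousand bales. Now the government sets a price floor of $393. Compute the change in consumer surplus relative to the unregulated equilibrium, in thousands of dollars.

-20945.5

Rearranging supply gives Qs = P - 20. Equilibrium: 440 - P = P - 20, so 460 = 2P and P* = 230, Q* = 210.
The floor of 393 is above the equilibrium price 230, so it binds.
At P = 393: Qd = 440 - 393 = 47 and Qs = 393 - 20 = 373.
Consumer surplus without the control is ½ · (440 - 230) · 210 = 22050.
With the floor, consumers buy 47 units at 393, so CS = ½ · (440 - 393) · 47 = 1104.5.
Change in consumer surplus = 1104.5 - 22050 = -20945.5.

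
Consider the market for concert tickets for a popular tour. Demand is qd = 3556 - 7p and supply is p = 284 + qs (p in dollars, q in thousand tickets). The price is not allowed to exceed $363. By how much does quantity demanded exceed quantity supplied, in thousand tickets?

Rearranging supply gives qs = p - 284. Equilibrium: 3556 - 7p = p - 284, so 3840 = 8p and p* = 480, q* = 196.
Because the ceiling (363) lies below the market-clearing price, it is binding.
At p = 363: qd = 3556 - 7·363 = 1015 and qs = 363 - 284 = 79.
Shortage = qd - qs = 1015 - 79 = 936.

936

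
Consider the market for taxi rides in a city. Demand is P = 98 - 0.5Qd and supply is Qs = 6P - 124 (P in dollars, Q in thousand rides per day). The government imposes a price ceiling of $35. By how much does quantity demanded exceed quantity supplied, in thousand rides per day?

40

Rearranging demand gives Qd = 196 - 2P. Without the control the market clears where 196 - 2P = 6P - 124, i.e. P* = 40 and Q* = 116.
Since 35 < 40, the ceiling is binding.
At P = 35: Qd = 196 - 2·35 = 126 and Qs = 6·35 - 124 = 86.
Shortage = Qd - Qs = 126 - 86 = 40.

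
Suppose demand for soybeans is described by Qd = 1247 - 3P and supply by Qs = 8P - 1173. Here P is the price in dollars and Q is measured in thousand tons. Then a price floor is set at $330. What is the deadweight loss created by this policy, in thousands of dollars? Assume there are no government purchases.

24956.25

Without the control the market clears where 1247 - 3P = 8P - 1173, i.e. P* = 220 and Q* = 587.
Because the floor (330) lies above the market-clearing price, it is binding.
At P = 330: Qd = 1247 - 3·330 = 257 and Qs = 8·330 - 1173 = 1467.
Quantity traded falls to 257. At Q = 257 the demand price is (1247 - 257)/3 = 330 and the supply price is (1173 + 257)/8 = 178.75.
Deadweight loss = ½ · (330 - 178.75) · (587 - 257) = ½ · 151.25 · 330 = 24956.25.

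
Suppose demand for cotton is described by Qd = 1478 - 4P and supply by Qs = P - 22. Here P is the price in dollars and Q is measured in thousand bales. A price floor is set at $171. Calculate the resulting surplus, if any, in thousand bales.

0

Setting quantity demanded equal to quantity supplied, 1478 - 4P = P - 22, gives P* = 300 and Q* = 278.
The floor of 171 is below the equilibrium price 300, so it is not binding; the market clears at P* = 300, Q* = 278.
Since the control does not bind, there is no surplus.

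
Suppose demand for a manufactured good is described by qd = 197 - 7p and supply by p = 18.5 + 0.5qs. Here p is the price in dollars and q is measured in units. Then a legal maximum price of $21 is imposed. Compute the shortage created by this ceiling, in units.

Rearranging supply gives qs = 2p - 37. In a free market, 197 - 7p = 2p - 37 gives the equilibrium p* = 26, q* = 15.
Since 21 < 26, the ceiling is binding.
At p = 21: qd = 197 - 7·21 = 50 and qs = 2·21 - 37 = 5.
Shortage = qd - qs = 50 - 5 = 45.

45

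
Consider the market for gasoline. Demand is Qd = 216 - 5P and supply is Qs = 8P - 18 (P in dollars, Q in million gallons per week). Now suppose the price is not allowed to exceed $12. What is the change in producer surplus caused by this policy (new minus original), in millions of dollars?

-612

Setting quantity demanded equal to quantity supplied, 216 - 5P = 8P - 18, gives P* = 18 and Q* = 126.
Since 12 < 18, the ceiling is binding.
At P = 12: Qd = 216 - 5·12 = 156 and Qs = 8·12 - 18 = 78.
Producer surplus without the control is ½ · (18 - 2.25) · 126 = 992.25.
With the ceiling, producers sell 78 units at 12, so PS = ½ · (12 - 2.25) · 78 = 380.25.
Change in producer surplus = 380.25 - 992.25 = -612.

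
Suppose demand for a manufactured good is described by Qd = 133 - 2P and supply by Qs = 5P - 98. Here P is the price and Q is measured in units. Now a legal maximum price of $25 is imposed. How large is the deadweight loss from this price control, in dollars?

560

Without the control the market clears where 133 - 2P = 5P - 98, i.e. P* = 33 and Q* = 67.
Since 25 < 33, the ceiling is binding.
At P = 25: Qd = 133 - 2·25 = 83 and Qs = 5·25 - 98 = 27.
Quantity traded falls to 27. At Q = 27 the demand price is (133 - 27)/2 = 53 and the supply price is (98 + 27)/5 = 25.
Deadweight loss = ½ · (53 - 25) · (67 - 27) = ½ · 28 · 40 = 560.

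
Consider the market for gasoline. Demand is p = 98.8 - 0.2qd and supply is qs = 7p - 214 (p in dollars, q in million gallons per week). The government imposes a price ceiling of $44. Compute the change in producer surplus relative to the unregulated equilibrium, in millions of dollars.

-2197.5

Rearranging demand gives qd = 494 - 5p. Setting quantity demanded equal to quantity supplied, 494 - 5p = 7p - 214, gives p* = 59 and q* = 199.
Since 44 < 59, the ceiling is binding.
At p = 44: qd = 494 - 5·44 = 274 and qs = 7·44 - 214 = 94.
Producer surplus without the control is ½ · (59 - 214/7) · 199 = 39601/14.
With the ceiling, producers sell 94 units at 44, so PS = ½ · (44 - 214/7) · 94 = 4418/7.
Change in producer surplus = 4418/7 - 39601/14 = -2197.5.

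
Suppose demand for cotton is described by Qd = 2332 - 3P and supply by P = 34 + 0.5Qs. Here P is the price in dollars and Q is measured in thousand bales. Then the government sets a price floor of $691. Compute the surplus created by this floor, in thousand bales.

1055

Rearranging supply gives Qs = 2P - 68. Without the control the market clears where 2332 - 3P = 2P - 68, i.e. P* = 480 and Q* = 892.
Because the floor (691) lies above the market-clearing price, it is binding.
At P = 691: Qd = 2332 - 3·691 = 259 and Qs = 2·691 - 68 = 1314.
Surplus = Qs - Qd = 1314 - 259 = 1055.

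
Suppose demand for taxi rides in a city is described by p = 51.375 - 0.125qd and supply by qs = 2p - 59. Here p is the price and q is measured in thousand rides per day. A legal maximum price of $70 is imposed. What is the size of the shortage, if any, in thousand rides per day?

Rearranging demand gives qd = 411 - 8p. In a free market, 411 - 8p = 2p - 59 gives the equilibrium p* = 47, q* = 35.
Since 70 is above p* = 47, the ceiling does not bind and the free-market outcome prevails.
Since the control does not bind, there is no shortage.

0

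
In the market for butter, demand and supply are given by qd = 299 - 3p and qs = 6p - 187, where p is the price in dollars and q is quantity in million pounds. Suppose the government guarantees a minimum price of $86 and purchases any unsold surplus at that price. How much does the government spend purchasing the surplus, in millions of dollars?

Without the control the market clears where 299 - 3p = 6p - 187, i.e. p* = 54 and q* = 137.
The floor of 86 is above the equilibrium price 54, so it binds.
At p = 86: qd = 299 - 3·86 = 41 and qs = 6·86 - 187 = 329.
Surplus = qs - qd = 288.
Government expenditure = surplus × support price = 288 × 86 = 24768.

24768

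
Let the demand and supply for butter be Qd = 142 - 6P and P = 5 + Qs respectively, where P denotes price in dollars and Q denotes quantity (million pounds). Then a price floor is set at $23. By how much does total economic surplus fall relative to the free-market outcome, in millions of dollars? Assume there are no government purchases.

84

Rearranging supply gives Qs = P - 5. Equilibrium: 142 - 6P = P - 5, so 147 = 7P and P* = 21, Q* = 16.
The floor of 23 is above the equilibrium price 21, so it binds.
At P = 23: Qd = 142 - 6·23 = 4 and Qs = 23 - 5 = 18.
Quantity traded falls to 4. At Q = 4 the demand price is (142 - 4)/6 = 23 and the supply price is 5 + 4 = 9.
Deadweight loss = ½ · (23 - 9) · (16 - 4) = ½ · 14 · 12 = 84.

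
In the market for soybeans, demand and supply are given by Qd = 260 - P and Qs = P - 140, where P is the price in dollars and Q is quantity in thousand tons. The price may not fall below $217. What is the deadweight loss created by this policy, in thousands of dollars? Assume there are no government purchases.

Equilibrium: 260 - P = P - 140, so 400 = 2P and P* = 200, Q* = 60.
Since 217 > 200, the floor is binding.
At P = 217: Qd = 260 - 217 = 43 and Qs = 217 - 140 = 77.
Quantity traded falls to 43. At Q = 43 the demand price is 260 - 43 = 217 and the supply price is 140 + 43 = 183.
Deadweight loss = ½ · (217 - 183) · (60 - 43) = ½ · 34 · 17 = 289.

289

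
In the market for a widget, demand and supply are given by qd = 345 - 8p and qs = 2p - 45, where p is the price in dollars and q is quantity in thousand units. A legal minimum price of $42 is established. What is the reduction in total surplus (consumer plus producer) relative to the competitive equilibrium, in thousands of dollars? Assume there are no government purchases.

180

Without the control the market clears where 345 - 8p = 2p - 45, i.e. p* = 39 and q* = 33.
Because the floor (42) lies above the market-clearing price, it is binding.
At p = 42: qd = 345 - 8·42 = 9 and qs = 2·42 - 45 = 39.
Quantity traded falls to 9. At q = 9 the demand price is (345 - 9)/8 = 42 and the supply price is (45 + 9)/2 = 27.
Deadweight loss = ½ · (42 - 27) · (33 - 9) = ½ · 15 · 24 = 180.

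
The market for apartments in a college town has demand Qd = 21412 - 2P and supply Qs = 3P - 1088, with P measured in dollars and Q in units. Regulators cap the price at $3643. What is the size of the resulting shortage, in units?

In a free market, 21412 - 2P = 3P - 1088 gives the equilibrium P* = 4500, Q* = 12412.
Because the ceiling (3643) lies below the market-clearing price, it is binding.
At P = 3643: Qd = 21412 - 2·3643 = 14126 and Qs = 3·3643 - 1088 = 9841.
Shortage = Qd - Qs = 14126 - 9841 = 4285.

4285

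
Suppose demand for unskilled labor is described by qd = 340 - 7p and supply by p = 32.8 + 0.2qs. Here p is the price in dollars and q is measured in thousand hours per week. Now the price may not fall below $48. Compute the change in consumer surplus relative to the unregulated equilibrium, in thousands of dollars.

-150

Rearranging supply gives qs = 5p - 164. Equilibrium: 340 - 7p = 5p - 164, so 504 = 12p and p* = 42, q* = 46.
Since 48 > 42, the floor is binding.
At p = 48: qd = 340 - 7·48 = 4 and qs = 5·48 - 164 = 76.
Consumer surplus without the control is ½ · (340/7 - 42) · 46 = 1058/7.
With the floor, consumers buy 4 units at 48, so CS = ½ · (340/7 - 48) · 4 = 8/7.
Change in consumer surplus = 8/7 - 1058/7 = -150.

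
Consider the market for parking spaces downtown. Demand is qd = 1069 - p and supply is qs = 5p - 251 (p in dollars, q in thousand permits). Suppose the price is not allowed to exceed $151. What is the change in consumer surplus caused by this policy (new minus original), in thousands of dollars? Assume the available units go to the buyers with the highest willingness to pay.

Setting quantity demanded equal to quantity supplied, 1069 - p = 5p - 251, gives p* = 220 and q* = 849.
Because the ceiling (151) lies below the market-clearing price, it is binding.
At p = 151: qd = 1069 - 151 = 918 and qs = 5·151 - 251 = 504.
Consumer surplus without the control is ½ · (1069 - 220) · 849 = 360400.5.
With the ceiling, 504 units are sold at 151 (assume they go to the highest-value buyers). The demand price at q = 504 is 565, so CS = ½ · [(1069 - 151) + (565 - 151)] · 504 = 335664.
Change in consumer surplus = 335664 - 360400.5 = -24736.5.

-24736.5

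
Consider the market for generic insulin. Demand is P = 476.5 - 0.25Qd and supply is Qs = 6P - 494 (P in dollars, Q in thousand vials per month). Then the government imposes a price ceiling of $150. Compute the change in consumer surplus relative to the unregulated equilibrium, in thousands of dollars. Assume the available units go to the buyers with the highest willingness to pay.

Rearranging demand gives Qd = 1906 - 4P. In a free market, 1906 - 4P = 6P - 494 gives the equilibrium P* = 240, Q* = 946.
The ceiling of 150 is below the equilibrium price 240, so it binds.
At P = 150: Qd = 1906 - 4·150 = 1306 and Qs = 6·150 - 494 = 406.
Consumer surplus without the control is ½ · (476.5 - 240) · 946 = 111864.5.
With the ceiling, 406 units are sold at 150 (assume they go to the highest-value buyers). The demand price at Q = 406 is 375, so CS = ½ · [(476.5 - 150) + (375 - 150)] · 406 = 111954.5.
Change in consumer surplus = 111954.5 - 111864.5 = 90.

90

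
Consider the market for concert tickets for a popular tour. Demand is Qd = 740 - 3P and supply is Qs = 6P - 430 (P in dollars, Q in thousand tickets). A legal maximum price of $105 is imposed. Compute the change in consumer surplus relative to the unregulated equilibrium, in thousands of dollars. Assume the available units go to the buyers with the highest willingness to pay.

1250

Setting quantity demanded equal to quantity supplied, 740 - 3P = 6P - 430, gives P* = 130 and Q* = 350.
Because the ceiling (105) lies below the market-clearing price, it is binding.
At P = 105: Qd = 740 - 3·105 = 425 and Qs = 6·105 - 430 = 200.
Consumer surplus without the control is ½ · (740/3 - 130) · 350 = 61250/3.
With the ceiling, 200 units are sold at 105 (assume they go to the highest-value buyers). The demand price at Q = 200 is 180, so CS = ½ · [(740/3 - 105) + (180 - 105)] · 200 = 65000/3.
Change in consumer surplus = 65000/3 - 61250/3 = 1250.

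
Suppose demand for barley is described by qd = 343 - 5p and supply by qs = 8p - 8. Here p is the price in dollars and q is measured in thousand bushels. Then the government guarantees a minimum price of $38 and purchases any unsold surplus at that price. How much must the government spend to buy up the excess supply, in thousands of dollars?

Setting quantity demanded equal to quantity supplied, 343 - 5p = 8p - 8, gives p* = 27 and q* = 208.
The floor of 38 is above the equilibrium price 27, so it binds.
At p = 38: qd = 343 - 5·38 = 153 and qs = 8·38 - 8 = 296.
Surplus = qs - qd = 143.
Government expenditure = surplus × support price = 143 × 38 = 5434.

5434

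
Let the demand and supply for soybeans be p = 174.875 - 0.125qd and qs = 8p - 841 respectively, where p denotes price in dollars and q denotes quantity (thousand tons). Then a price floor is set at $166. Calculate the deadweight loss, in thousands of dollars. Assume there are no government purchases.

5408

Rearranging demand gives qd = 1399 - 8p. Setting quantity demanded equal to quantity supplied, 1399 - 8p = 8p - 841, gives p* = 140 and q* = 279.
Since 166 > 140, the floor is binding.
At p = 166: qd = 1399 - 8·166 = 71 and qs = 8·166 - 841 = 487.
Quantity traded falls to 71. At q = 71 the demand price is (1399 - 71)/8 = 166 and the supply price is (841 + 71)/8 = 114.
Deadweight loss = ½ · (166 - 114) · (279 - 71) = ½ · 52 · 208 = 5408.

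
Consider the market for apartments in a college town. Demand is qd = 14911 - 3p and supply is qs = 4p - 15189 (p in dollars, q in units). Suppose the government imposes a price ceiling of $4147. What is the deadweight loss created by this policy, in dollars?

109242

Without the control the market clears where 14911 - 3p = 4p - 15189, i.e. p* = 4300 and q* = 2011.
The ceiling of 4147 is below the equilibrium price 4300, so it binds.
At p = 4147: qd = 14911 - 3·4147 = 2470 and qs = 4·4147 - 15189 = 1399.
Quantity traded falls to 1399. At q = 1399 the demand price is (14911 - 1399)/3 = 4504 and the supply price is (15189 + 1399)/4 = 4147.
Deadweight loss = ½ · (4504 - 4147) · (2011 - 1399) = ½ · 357 · 612 = 109242.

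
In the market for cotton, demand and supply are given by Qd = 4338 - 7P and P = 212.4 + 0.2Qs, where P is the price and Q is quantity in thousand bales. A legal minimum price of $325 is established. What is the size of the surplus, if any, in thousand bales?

0

Rearranging supply gives Qs = 5P - 1062. Setting quantity demanded equal to quantity supplied, 4338 - 7P = 5P - 1062, gives P* = 450 and Q* = 1188.
The floor of 325 is below the equilibrium price 450, so it is not binding; the market clears at P* = 450, Q* = 1188.
Since the control does not bind, there is no surplus.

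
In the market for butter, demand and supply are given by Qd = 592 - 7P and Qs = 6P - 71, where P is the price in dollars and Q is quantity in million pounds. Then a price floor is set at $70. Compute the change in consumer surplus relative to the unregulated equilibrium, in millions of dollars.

-3201.5

Setting quantity demanded equal to quantity supplied, 592 - 7P = 6P - 71, gives P* = 51 and Q* = 235.
The floor of 70 is above the equilibrium price 51, so it binds.
At P = 70: Qd = 592 - 7·70 = 102 and Qs = 6·70 - 71 = 349.
Consumer surplus without the control is ½ · (592/7 - 51) · 235 = 55225/14.
With the floor, consumers buy 102 units at 70, so CS = ½ · (592/7 - 70) · 102 = 5202/7.
Change in consumer surplus = 5202/7 - 55225/14 = -3201.5.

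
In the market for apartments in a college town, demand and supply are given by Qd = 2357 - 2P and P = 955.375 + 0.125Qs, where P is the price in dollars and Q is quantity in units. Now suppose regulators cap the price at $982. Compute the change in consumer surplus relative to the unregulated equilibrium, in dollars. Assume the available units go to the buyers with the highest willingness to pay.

Rearranging supply gives Qs = 8P - 7643. Equilibrium: 2357 - 2P = 8P - 7643, so 10000 = 10P and P* = 1000, Q* = 357.
Because the ceiling (982) lies below the market-clearing price, it is binding.
At P = 982: Qd = 2357 - 2·982 = 393 and Qs = 8·982 - 7643 = 213.
Consumer surplus without the control is ½ · (1178.5 - 1000) · 357 = 31862.25.
With the ceiling, 213 units are sold at 982 (assume they go to the highest-value buyers). The demand price at Q = 213 is 1072, so CS = ½ · [(1178.5 - 982) + (1072 - 982)] · 213 = 30512.25.
Change in consumer surplus = 30512.25 - 31862.25 = -1350.

-1350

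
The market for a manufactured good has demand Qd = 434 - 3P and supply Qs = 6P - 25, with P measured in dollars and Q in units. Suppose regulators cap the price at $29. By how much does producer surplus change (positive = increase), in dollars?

Equilibrium: 434 - 3P = 6P - 25, so 459 = 9P and P* = 51, Q* = 281.
Because the ceiling (29) lies below the market-clearing price, it is binding.
At P = 29: Qd = 434 - 3·29 = 347 and Qs = 6·29 - 25 = 149.
Producer surplus without the control is ½ · (51 - 25/6) · 281 = 78961/12.
With the ceiling, producers sell 149 units at 29, so PS = ½ · (29 - 25/6) · 149 = 22201/12.
Change in producer surplus = 22201/12 - 78961/12 = -4730.

-4730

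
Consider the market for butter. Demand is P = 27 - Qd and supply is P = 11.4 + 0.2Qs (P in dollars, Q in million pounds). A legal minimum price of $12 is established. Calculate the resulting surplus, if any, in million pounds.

0

Rearranging demand gives Qd = 27 - P; rearranging supply gives Qs = 5P - 57. Equilibrium: 27 - P = 5P - 57, so 84 = 6P and P* = 14, Q* = 13.
The floor of 12 is below the equilibrium price 14, so it is not binding; the market clears at P* = 14, Q* = 13.
Since the control does not bind, there is no surplus.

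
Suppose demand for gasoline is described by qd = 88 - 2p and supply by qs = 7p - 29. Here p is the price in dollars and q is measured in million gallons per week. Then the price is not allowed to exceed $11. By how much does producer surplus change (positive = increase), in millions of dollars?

-110

Setting quantity demanded equal to quantity supplied, 88 - 2p = 7p - 29, gives p* = 13 and q* = 62.
Since 11 < 13, the ceiling is binding.
At p = 11: qd = 88 - 2·11 = 66 and qs = 7·11 - 29 = 48.
Producer surplus without the control is ½ · (13 - 29/7) · 62 = 1922/7.
With the ceiling, producers sell 48 units at 11, so PS = ½ · (11 - 29/7) · 48 = 1152/7.
Change in producer surplus = 1152/7 - 1922/7 = -110.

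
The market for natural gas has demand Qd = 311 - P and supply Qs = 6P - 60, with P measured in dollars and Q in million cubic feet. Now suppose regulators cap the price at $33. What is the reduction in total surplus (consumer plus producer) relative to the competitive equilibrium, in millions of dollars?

Without the control the market clears where 311 - P = 6P - 60, i.e. P* = 53 and Q* = 258.
Since 33 < 53, the ceiling is binding.
At P = 33: Qd = 311 - 33 = 278 and Qs = 6·33 - 60 = 138.
Quantity traded falls to 138. At Q = 138 the demand price is 311 - 138 = 173 and the supply price is (60 + 138)/6 = 33.
Deadweight loss = ½ · (173 - 33) · (258 - 138) = ½ · 140 · 120 = 8400.

8400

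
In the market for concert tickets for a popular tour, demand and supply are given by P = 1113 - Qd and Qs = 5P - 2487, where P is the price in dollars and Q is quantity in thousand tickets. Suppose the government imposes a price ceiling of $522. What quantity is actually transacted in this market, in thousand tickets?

Rearranging demand gives Qd = 1113 - P. Without the control the market clears where 1113 - P = 5P - 2487, i.e. P* = 600 and Q* = 513.
Because the ceiling (522) lies below the market-clearing price, it is binding.
At P = 522: Qd = 1113 - 522 = 591 and Qs = 5·522 - 2487 = 123.
The quantity actually transacted is the short side, supply: 123.

123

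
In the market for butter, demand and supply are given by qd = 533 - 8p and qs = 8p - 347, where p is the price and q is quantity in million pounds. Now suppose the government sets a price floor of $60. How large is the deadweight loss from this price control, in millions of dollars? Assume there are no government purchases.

200

In a free market, 533 - 8p = 8p - 347 gives the equilibrium p* = 55, q* = 93.
Since 60 > 55, the floor is binding.
At p = 60: qd = 533 - 8·60 = 53 and qs = 8·60 - 347 = 133.
Quantity traded falls to 53. At q = 53 the demand price is (533 - 53)/8 = 60 and the supply price is (347 + 53)/8 = 50.
Deadweight loss = ½ · (60 - 50) · (93 - 53) = ½ · 10 · 40 = 200.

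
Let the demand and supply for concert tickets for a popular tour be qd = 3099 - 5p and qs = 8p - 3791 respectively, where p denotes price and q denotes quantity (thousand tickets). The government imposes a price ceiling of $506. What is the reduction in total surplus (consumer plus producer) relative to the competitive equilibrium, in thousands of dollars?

5990.4

In a free market, 3099 - 5p = 8p - 3791 gives the equilibrium p* = 530, q* = 449.
Since 506 < 530, the ceiling is binding.
At p = 506: qd = 3099 - 5·506 = 569 and qs = 8·506 - 3791 = 257.
Quantity traded falls to 257. At q = 257 the demand price is (3099 - 257)/5 = 568.4 and the supply price is (3791 + 257)/8 = 506.
Deadweight loss = ½ · (568.4 - 506) · (449 - 257) = ½ · 62.4 · 192 = 5990.4.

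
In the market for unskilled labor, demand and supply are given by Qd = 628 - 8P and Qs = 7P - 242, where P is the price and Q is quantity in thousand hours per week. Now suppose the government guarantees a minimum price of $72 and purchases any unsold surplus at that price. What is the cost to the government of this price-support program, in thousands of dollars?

15120

In a free market, 628 - 8P = 7P - 242 gives the equilibrium P* = 58, Q* = 164.
The floor of 72 is above the equilibrium price 58, so it binds.
At P = 72: Qd = 628 - 8·72 = 52 and Qs = 7·72 - 242 = 262.
Surplus = Qs - Qd = 210.
Government expenditure = surplus × support price = 210 × 72 = 15120.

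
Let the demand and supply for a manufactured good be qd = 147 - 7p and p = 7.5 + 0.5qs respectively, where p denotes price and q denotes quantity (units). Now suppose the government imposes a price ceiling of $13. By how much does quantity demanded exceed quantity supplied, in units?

45

Rearranging supply gives qs = 2p - 15. Equilibrium: 147 - 7p = 2p - 15, so 162 = 9p and p* = 18, q* = 21.
Because the ceiling (13) lies below the market-clearing price, it is binding.
At p = 13: qd = 147 - 7·13 = 56 and qs = 2·13 - 15 = 11.
Shortage = qd - qs = 56 - 11 = 45.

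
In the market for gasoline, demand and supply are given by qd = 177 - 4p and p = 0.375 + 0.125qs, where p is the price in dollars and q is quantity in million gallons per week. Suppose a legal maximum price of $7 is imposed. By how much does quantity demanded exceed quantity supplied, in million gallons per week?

96

Rearranging supply gives qs = 8p - 3. In a free market, 177 - 4p = 8p - 3 gives the equilibrium p* = 15, q* = 117.
Because the ceiling (7) lies below the market-clearing price, it is binding.
At p = 7: qd = 177 - 4·7 = 149 and qs = 8·7 - 3 = 53.
Shortage = qd - qs = 149 - 53 = 96.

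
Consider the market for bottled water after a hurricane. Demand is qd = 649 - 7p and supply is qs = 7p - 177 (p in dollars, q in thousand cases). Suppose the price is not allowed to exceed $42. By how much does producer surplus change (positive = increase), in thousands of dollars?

-3000.5

Setting quantity demanded equal to quantity supplied, 649 - 7p = 7p - 177, gives p* = 59 and q* = 236.
Because the ceiling (42) lies below the market-clearing price, it is binding.
At p = 42: qd = 649 - 7·42 = 355 and qs = 7·42 - 177 = 117.
Producer surplus without the control is ½ · (59 - 177/7) · 236 = 27848/7.
With the ceiling, producers sell 117 units at 42, so PS = ½ · (42 - 177/7) · 117 = 13689/14.
Change in producer surplus = 13689/14 - 27848/7 = -3000.5.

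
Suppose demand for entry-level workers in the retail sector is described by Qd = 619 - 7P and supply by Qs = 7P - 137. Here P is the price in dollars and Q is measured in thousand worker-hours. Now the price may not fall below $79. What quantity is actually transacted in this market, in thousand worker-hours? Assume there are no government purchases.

66

Setting quantity demanded equal to quantity supplied, 619 - 7P = 7P - 137, gives P* = 54 and Q* = 241.
The floor of 79 is above the equilibrium price 54, so it binds.
At P = 79: Qd = 619 - 7·79 = 66 and Qs = 7·79 - 137 = 416.
The quantity actually transacted is the short side, demand: 66.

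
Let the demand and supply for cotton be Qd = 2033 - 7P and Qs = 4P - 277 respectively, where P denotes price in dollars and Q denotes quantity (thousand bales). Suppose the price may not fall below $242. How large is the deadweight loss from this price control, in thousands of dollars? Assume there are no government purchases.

Without the control the market clears where 2033 - 7P = 4P - 277, i.e. P* = 210 and Q* = 563.
Since 242 > 210, the floor is binding.
At P = 242: Qd = 2033 - 7·242 = 339 and Qs = 4·242 - 277 = 691.
Quantity traded falls to 339. At Q = 339 the demand price is (2033 - 339)/7 = 242 and the supply price is (277 + 339)/4 = 154.
Deadweight loss = ½ · (242 - 154) · (563 - 339) = ½ · 88 · 224 = 9856.

9856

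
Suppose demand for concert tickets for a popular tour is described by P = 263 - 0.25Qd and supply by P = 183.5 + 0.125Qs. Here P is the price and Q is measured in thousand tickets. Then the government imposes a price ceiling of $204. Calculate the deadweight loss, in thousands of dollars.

432

Rearranging demand gives Qd = 1052 - 4P; rearranging supply gives Qs = 8P - 1468. Without the control the market clears where 1052 - 4P = 8P - 1468, i.e. P* = 210 and Q* = 212.
The ceiling of 204 is below the equilibrium price 210, so it binds.
At P = 204: Qd = 1052 - 4·204 = 236 and Qs = 8·204 - 1468 = 164.
Quantity traded falls to 164. At Q = 164 the demand price is (1052 - 164)/4 = 222 and the supply price is (1468 + 164)/8 = 204.
Deadweight loss = ½ · (222 - 204) · (212 - 164) = ½ · 18 · 48 = 432.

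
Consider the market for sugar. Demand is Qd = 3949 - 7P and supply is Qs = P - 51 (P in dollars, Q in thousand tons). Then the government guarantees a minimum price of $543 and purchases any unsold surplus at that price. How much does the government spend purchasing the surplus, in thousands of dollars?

Equilibrium: 3949 - 7P = P - 51, so 4000 = 8P and P* = 500, Q* = 449.
Since 543 > 500, the floor is binding.
At P = 543: Qd = 3949 - 7·543 = 148 and Qs = 543 - 51 = 492.
Surplus = Qs - Qd = 344.
Government expenditure = surplus × support price = 344 × 543 = 186792.

186792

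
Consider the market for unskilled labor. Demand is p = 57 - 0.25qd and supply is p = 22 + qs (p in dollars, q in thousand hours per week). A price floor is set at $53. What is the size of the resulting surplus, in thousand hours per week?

Rearranging demand gives qd = 228 - 4p; rearranging supply gives qs = p - 22. Equilibrium: 228 - 4p = p - 22, so 250 = 5p and p* = 50, q* = 28.
The floor of 53 is above the equilibrium price 50, so it binds.
At p = 53: qd = 228 - 4·53 = 16 and qs = 53 - 22 = 31.
Surplus = qs - qd = 31 - 16 = 15.

15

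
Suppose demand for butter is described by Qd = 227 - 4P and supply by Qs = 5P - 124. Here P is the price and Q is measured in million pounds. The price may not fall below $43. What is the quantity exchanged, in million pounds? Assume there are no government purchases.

55

Without the control the market clears where 227 - 4P = 5P - 124, i.e. P* = 39 and Q* = 71.
Because the floor (43) lies above the market-clearing price, it is binding.
At P = 43: Qd = 227 - 4·43 = 55 and Qs = 5·43 - 124 = 91.
The quantity actually transacted is the short side, demand: 55.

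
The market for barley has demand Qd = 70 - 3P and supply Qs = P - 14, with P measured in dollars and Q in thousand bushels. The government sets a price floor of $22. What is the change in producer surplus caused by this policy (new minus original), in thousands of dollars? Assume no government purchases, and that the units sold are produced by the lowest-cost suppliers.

Setting quantity demanded equal to quantity supplied, 70 - 3P = P - 14, gives P* = 21 and Q* = 7.
The floor of 22 is above the equilibrium price 21, so it binds.
At P = 22: Qd = 70 - 3·22 = 4 and Qs = 22 - 14 = 8.
Producer surplus without the control is ½ · (21 - 14) · 7 = 24.5.
With the floor, 4 units are sold at 22. The supply price at Q = 4 is 18, so PS = ½ · [(22 - 14) + (22 - 18)] · 4 = 24.
Change in producer surplus = 24 - 24.5 = -0.5.

-0.5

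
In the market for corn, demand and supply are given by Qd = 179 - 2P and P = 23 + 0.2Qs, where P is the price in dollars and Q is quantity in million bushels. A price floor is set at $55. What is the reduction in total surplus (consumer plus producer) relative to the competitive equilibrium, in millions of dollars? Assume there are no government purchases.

Rearranging supply gives Qs = 5P - 115. In a free market, 179 - 2P = 5P - 115 gives the equilibrium P* = 42, Q* = 95.
Since 55 > 42, the floor is binding.
At P = 55: Qd = 179 - 2·55 = 69 and Qs = 5·55 - 115 = 160.
Quantity traded falls to 69. At Q = 69 the demand price is (179 - 69)/2 = 55 and the supply price is (115 + 69)/5 = 36.8.
Deadweight loss = ½ · (55 - 36.8) · (95 - 69) = ½ · 18.2 · 26 = 236.6.

236.6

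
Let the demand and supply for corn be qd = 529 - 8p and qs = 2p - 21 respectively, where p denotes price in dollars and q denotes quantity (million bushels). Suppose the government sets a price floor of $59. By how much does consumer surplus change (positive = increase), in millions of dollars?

Setting quantity demanded equal to quantity supplied, 529 - 8p = 2p - 21, gives p* = 55 and q* = 89.
Because the floor (59) lies above the market-clearing price, it is binding.
At p = 59: qd = 529 - 8·59 = 57 and qs = 2·59 - 21 = 97.
Consumer surplus without the control is ½ · (66.125 - 55) · 89 = 495.0625.
With the floor, consumers buy 57 units at 59, so CS = ½ · (66.125 - 59) · 57 = 203.0625.
Change in consumer surplus = 203.0625 - 495.0625 = -292.

-292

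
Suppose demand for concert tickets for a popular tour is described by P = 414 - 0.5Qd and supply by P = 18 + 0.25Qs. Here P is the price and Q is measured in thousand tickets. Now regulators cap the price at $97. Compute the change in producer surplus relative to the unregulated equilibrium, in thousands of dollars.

-22366

Rearranging demand gives Qd = 828 - 2P; rearranging supply gives Qs = 4P - 72. Setting quantity demanded equal to quantity supplied, 828 - 2P = 4P - 72, gives P* = 150 and Q* = 528.
Because the ceiling (97) lies below the market-clearing price, it is binding.
At P = 97: Qd = 828 - 2·97 = 634 and Qs = 4·97 - 72 = 316.
Producer surplus without the control is ½ · (150 - 18) · 528 = 34848.
With the ceiling, producers sell 316 units at 97, so PS = ½ · (97 - 18) · 316 = 12482.
Change in producer surplus = 12482 - 34848 = -22366.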